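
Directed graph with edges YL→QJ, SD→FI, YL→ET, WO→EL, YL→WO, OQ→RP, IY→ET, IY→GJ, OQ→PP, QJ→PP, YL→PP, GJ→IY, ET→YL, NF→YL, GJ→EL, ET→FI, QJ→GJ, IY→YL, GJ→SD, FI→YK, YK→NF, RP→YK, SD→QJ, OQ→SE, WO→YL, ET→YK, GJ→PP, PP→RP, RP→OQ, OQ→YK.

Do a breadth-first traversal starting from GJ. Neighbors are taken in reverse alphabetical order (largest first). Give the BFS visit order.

GJ, SD, PP, IY, EL, QJ, FI, RP, YL, ET, YK, OQ, WO, NF, SE

Visit GJ; enqueue SD, PP, IY, EL → queue [SD, PP, IY, EL]
Visit SD; enqueue QJ, FI → queue [PP, IY, EL, QJ, FI]
Visit PP; enqueue RP → queue [IY, EL, QJ, FI, RP]
Visit IY; enqueue YL, ET → queue [EL, QJ, FI, RP, YL, ET]
Visit EL → queue [QJ, FI, RP, YL, ET]
Visit QJ → queue [FI, RP, YL, ET]
Visit FI; enqueue YK → queue [RP, YL, ET, YK]
Visit RP; enqueue OQ → queue [YL, ET, YK, OQ]
Visit YL; enqueue WO → queue [ET, YK, OQ, WO]
Visit ET → queue [YK, OQ, WO]
Visit YK; enqueue NF → queue [OQ, WO, NF]
Visit OQ; enqueue SE → queue [WO, NF, SE]
Visit WO → queue [NF, SE]
Visit NF → queue [SE]
Visit SE → queue []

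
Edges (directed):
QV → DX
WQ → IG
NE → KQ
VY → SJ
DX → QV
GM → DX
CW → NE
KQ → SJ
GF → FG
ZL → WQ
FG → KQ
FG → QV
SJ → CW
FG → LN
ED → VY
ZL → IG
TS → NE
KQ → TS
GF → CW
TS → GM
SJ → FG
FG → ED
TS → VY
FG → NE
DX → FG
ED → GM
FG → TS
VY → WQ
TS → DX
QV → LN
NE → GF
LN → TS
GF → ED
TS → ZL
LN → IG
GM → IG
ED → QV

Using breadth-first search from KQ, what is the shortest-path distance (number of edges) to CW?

Level 0: KQ
Level 1: SJ, TS
Level 2: CW, DX, FG, GM, NE, VY, ZL
Level 3: ED, GF, IG, LN, QV, WQ
CW first appears at level 2.

2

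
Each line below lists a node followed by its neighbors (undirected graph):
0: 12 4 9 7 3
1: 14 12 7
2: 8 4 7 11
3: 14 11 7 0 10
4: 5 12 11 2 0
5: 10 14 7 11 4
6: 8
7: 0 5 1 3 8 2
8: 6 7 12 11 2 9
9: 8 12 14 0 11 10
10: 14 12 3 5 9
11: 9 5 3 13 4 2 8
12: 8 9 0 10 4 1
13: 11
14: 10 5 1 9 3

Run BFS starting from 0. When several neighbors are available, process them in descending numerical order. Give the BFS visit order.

0, 12, 9, 7, 4, 3, 10, 8, 1, 14, 11, 5, 2, 6, 13

Visit 0; enqueue 12, 9, 7, 4, 3 → queue [12, 9, 7, 4, 3]
Visit 12; enqueue 10, 8, 1 → queue [9, 7, 4, 3, 10, 8, 1]
Visit 9; enqueue 14, 11 → queue [7, 4, 3, 10, 8, 1, 14, 11]
Visit 7; enqueue 5, 2 → queue [4, 3, 10, 8, 1, 14, 11, 5, 2]
Visit 4 → queue [3, 10, 8, 1, 14, 11, 5, 2]
Visit 3 → queue [10, 8, 1, 14, 11, 5, 2]
Visit 10 → queue [8, 1, 14, 11, 5, 2]
Visit 8; enqueue 6 → queue [1, 14, 11, 5, 2, 6]
Visit 1 → queue [14, 11, 5, 2, 6]
Visit 14 → queue [11, 5, 2, 6]
Visit 11; enqueue 13 → queue [5, 2, 6, 13]
Visit 5 → queue [2, 6, 13]
Visit 2 → queue [6, 13]
Visit 6 → queue [13]
Visit 13 → queue []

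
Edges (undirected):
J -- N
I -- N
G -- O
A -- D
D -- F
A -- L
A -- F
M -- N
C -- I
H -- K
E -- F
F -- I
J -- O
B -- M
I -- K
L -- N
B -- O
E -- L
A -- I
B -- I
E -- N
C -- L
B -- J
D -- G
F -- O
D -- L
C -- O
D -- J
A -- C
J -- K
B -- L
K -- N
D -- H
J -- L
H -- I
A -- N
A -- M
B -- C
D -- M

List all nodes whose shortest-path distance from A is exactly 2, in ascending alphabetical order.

B, E, G, H, J, K, O

Level 0: A
Level 1: C, D, F, I, L, M, N
Level 2: B, E, G, H, J, K, O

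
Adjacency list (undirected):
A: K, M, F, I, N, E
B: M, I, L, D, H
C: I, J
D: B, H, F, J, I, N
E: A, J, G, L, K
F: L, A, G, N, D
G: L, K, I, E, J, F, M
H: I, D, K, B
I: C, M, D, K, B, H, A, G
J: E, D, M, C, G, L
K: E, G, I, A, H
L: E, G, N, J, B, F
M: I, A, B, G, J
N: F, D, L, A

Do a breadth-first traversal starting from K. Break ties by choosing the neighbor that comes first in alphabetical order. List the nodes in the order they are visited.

Visit K; enqueue A, E, G, H, I → queue [A, E, G, H, I]
Visit A; enqueue F, M, N → queue [E, G, H, I, F, M, N]
Visit E; enqueue J, L → queue [G, H, I, F, M, N, J, L]
Visit G → queue [H, I, F, M, N, J, L]
Visit H; enqueue B, D → queue [I, F, M, N, J, L, B, D]
Visit I; enqueue C → queue [F, M, N, J, L, B, D, C]
Visit F → queue [M, N, J, L, B, D, C]
Visit M → queue [N, J, L, B, D, C]
Visit N → queue [J, L, B, D, C]
Visit J → queue [L, B, D, C]
Visit L → queue [B, D, C]
Visit B → queue [D, C]
Visit D → queue [C]
Visit C → queue []

K A E G H I F M N J L B D C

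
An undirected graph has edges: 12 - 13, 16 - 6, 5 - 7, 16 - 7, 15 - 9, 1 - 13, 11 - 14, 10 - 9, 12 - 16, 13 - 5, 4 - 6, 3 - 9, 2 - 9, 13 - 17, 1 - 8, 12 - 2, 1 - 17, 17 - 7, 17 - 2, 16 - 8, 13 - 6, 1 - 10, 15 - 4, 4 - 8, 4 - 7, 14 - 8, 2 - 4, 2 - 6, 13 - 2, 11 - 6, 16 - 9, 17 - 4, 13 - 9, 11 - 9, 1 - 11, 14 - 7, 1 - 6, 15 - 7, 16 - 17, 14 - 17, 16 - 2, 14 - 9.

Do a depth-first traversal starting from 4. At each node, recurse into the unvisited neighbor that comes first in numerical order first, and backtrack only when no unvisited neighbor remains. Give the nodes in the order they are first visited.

4 2 6 1 8 14 7 5 13 9 3 10 11 15 16 12 17

Visit 4
4 → 2
2 → 6
6 → 1
1 → 8
8 → 14
14 → 7
7 → 5
5 → 13
13 → 9
9 → 3
9 → 10
9 → 11
9 → 15
9 → 16
16 → 12
16 → 17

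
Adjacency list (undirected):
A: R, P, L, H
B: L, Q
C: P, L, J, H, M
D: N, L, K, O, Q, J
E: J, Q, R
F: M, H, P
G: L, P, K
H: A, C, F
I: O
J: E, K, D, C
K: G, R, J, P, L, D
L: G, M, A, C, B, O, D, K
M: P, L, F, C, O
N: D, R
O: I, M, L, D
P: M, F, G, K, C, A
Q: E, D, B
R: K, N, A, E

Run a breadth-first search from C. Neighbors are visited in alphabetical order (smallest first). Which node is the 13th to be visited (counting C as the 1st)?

G

Visit C; enqueue H, J, L, M, P → queue [H, J, L, M, P]
Visit H; enqueue A, F → queue [J, L, M, P, A, F]
Visit J; enqueue D, E, K → queue [L, M, P, A, F, D, E, K]
Visit L; enqueue B, G, O → queue [M, P, A, F, D, E, K, B, G, O]
Visit M → queue [P, A, F, D, E, K, B, G, O]
Visit P → queue [A, F, D, E, K, B, G, O]
Visit A; enqueue R → queue [F, D, E, K, B, G, O, R]
Visit F → queue [D, E, K, B, G, O, R]
Visit D; enqueue N, Q → queue [E, K, B, G, O, R, N, Q]
Visit E → queue [K, B, G, O, R, N, Q]
Visit K → queue [B, G, O, R, N, Q]
Visit B → queue [G, O, R, N, Q]
Visit G → queue [O, R, N, Q]
Visit O; enqueue I → queue [R, N, Q, I]
Visit R → queue [N, Q, I]
Visit N → queue [Q, I]
Visit Q → queue [I]
Visit I → queue []

Visit order: C, H, J, L, M, P, A, F, D, E, K, B, G, O, R, N, Q, I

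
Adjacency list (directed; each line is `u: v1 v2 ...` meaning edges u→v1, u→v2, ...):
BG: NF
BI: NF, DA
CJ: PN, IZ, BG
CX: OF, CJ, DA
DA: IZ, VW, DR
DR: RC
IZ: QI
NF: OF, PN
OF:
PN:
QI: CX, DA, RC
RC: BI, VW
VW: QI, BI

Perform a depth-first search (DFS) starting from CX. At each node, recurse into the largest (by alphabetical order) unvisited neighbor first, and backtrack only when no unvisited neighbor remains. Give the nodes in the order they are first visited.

CX OF DA VW QI RC BI NF PN IZ DR CJ BG

Visit CX
CX → OF
CX → DA
DA → VW
VW → QI
QI → RC
RC → BI
BI → NF
NF → PN
DA → IZ
DA → DR
CX → CJ
CJ → BG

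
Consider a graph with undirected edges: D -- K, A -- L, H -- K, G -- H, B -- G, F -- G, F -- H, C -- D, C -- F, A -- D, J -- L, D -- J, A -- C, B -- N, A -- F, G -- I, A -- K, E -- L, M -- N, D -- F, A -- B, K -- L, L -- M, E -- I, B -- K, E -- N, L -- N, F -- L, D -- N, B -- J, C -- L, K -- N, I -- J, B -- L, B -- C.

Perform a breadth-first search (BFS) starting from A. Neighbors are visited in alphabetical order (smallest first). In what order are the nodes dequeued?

A -> B -> C -> D -> F -> K -> L -> G -> J -> N -> H -> E -> M -> I

Visit A; enqueue B, C, D, F, K, L → queue [B, C, D, F, K, L]
Visit B; enqueue G, J, N → queue [C, D, F, K, L, G, J, N]
Visit C → queue [D, F, K, L, G, J, N]
Visit D → queue [F, K, L, G, J, N]
Visit F; enqueue H → queue [K, L, G, J, N, H]
Visit K → queue [L, G, J, N, H]
Visit L; enqueue E, M → queue [G, J, N, H, E, M]
Visit G; enqueue I → queue [J, N, H, E, M, I]
Visit J → queue [N, H, E, M, I]
Visit N → queue [H, E, M, I]
Visit H → queue [E, M, I]
Visit E → queue [M, I]
Visit M → queue [I]
Visit I → queue []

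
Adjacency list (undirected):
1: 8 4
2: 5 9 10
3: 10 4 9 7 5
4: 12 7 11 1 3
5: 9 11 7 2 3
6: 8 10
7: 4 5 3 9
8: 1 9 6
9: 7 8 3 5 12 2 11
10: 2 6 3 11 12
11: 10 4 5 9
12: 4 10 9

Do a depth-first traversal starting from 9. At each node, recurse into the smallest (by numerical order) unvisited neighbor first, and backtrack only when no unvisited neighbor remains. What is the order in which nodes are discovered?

Visit 9
9 → 2
2 → 5
5 → 3
3 → 4
4 → 1
1 → 8
8 → 6
6 → 10
10 → 11
10 → 12
4 → 7

9, 2, 5, 3, 4, 1, 8, 6, 10, 11, 12, 7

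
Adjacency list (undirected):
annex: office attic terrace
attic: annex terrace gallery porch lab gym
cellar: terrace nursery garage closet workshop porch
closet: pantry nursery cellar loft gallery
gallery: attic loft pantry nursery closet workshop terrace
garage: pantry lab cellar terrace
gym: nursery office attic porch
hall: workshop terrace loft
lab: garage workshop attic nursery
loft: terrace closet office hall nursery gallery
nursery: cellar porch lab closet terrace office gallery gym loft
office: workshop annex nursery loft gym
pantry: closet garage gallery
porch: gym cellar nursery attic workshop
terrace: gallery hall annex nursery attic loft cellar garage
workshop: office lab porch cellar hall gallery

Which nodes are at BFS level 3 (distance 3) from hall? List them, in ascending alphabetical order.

gym, pantry

Level 0: hall
Level 1: loft, terrace, workshop
Level 2: annex, attic, cellar, closet, gallery, garage, lab, nursery, office, porch
Level 3: gym, pantry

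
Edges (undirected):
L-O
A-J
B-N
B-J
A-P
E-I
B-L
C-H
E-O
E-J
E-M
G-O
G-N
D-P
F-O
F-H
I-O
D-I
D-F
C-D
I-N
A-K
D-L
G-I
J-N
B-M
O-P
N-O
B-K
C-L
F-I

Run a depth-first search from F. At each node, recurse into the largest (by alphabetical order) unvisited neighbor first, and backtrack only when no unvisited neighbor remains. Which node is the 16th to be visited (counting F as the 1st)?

Visit F
F → O
O → P
P → D
D → L
L → C
C → H
L → B
B → N
N → J
J → E
E → M
E → I
I → G
J → A
A → K

Visit order: F, O, P, D, L, C, H, B, N, J, E, M, I, G, A, K

K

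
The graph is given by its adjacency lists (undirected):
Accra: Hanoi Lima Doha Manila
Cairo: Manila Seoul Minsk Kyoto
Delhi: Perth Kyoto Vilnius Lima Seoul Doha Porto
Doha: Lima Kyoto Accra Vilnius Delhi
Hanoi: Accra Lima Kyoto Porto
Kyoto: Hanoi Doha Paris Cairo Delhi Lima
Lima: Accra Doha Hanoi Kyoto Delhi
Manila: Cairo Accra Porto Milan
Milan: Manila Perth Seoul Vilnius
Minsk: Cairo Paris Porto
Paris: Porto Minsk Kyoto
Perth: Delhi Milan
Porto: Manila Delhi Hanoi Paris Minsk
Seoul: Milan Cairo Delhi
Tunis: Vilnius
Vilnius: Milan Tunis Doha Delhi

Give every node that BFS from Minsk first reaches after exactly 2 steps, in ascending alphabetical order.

Delhi, Hanoi, Kyoto, Manila, Seoul

Level 0: Minsk
Level 1: Cairo, Paris, Porto
Level 2: Delhi, Hanoi, Kyoto, Manila, Seoul
Level 3: Accra, Doha, Lima, Milan, Perth, Vilnius
Level 4: Tunis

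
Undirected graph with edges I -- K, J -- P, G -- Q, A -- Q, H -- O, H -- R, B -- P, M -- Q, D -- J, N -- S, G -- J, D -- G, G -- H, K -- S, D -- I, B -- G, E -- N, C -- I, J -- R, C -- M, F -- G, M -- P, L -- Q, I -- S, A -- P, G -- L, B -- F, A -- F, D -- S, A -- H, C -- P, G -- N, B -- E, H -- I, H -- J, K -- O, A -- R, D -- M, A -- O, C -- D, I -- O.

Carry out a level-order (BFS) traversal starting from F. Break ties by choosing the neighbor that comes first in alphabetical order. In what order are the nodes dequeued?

F, A, B, G, H, O, P, Q, R, E, D, J, L, N, I, K, C, M, S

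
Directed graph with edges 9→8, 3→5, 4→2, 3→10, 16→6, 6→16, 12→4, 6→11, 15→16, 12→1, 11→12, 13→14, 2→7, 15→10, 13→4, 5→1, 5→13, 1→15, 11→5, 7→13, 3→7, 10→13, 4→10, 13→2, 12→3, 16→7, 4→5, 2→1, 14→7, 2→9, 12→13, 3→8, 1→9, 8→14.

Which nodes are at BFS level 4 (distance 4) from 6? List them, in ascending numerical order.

2, 8, 9, 10, 14, 15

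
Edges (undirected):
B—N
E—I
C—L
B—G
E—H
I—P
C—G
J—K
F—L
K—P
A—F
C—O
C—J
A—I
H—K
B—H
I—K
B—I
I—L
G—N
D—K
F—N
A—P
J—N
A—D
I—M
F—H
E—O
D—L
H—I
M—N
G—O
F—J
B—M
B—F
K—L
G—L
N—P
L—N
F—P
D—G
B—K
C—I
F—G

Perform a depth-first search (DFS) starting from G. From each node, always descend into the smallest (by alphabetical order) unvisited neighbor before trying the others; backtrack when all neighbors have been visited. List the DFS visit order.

G → B → F → A → D → K → H → E → I → C → J → N → L → M → P → O

Visit G
G → B
B → F
F → A
A → D
D → K
K → H
H → E
E → I
I → C
C → J
J → N
N → L
N → M
N → P
C → O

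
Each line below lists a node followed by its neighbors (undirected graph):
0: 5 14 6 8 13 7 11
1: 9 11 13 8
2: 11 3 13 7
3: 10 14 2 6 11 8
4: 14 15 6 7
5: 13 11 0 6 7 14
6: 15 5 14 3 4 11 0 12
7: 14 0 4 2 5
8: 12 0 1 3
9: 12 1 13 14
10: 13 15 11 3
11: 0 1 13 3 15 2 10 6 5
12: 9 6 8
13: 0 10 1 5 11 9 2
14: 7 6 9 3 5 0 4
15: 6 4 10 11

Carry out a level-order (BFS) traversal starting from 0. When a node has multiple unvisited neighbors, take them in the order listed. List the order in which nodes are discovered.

Visit 0; enqueue 5, 14, 6, 8, 13, 7, 11 → queue [5, 14, 6, 8, 13, 7, 11]
Visit 5 → queue [14, 6, 8, 13, 7, 11]
Visit 14; enqueue 9, 3, 4 → queue [6, 8, 13, 7, 11, 9, 3, 4]
Visit 6; enqueue 15, 12 → queue [8, 13, 7, 11, 9, 3, 4, 15, 12]
Visit 8; enqueue 1 → queue [13, 7, 11, 9, 3, 4, 15, 12, 1]
Visit 13; enqueue 10, 2 → queue [7, 11, 9, 3, 4, 15, 12, 1, 10, 2]
Visit 7 → queue [11, 9, 3, 4, 15, 12, 1, 10, 2]
Visit 11 → queue [9, 3, 4, 15, 12, 1, 10, 2]
Visit 9 → queue [3, 4, 15, 12, 1, 10, 2]
Visit 3 → queue [4, 15, 12, 1, 10, 2]
Visit 4 → queue [15, 12, 1, 10, 2]
Visit 15 → queue [12, 1, 10, 2]
Visit 12 → queue [1, 10, 2]
Visit 1 → queue [10, 2]
Visit 10 → queue [2]
Visit 2 → queue []

0, 5, 14, 6, 8, 13, 7, 11, 9, 3, 4, 15, 12, 1, 10, 2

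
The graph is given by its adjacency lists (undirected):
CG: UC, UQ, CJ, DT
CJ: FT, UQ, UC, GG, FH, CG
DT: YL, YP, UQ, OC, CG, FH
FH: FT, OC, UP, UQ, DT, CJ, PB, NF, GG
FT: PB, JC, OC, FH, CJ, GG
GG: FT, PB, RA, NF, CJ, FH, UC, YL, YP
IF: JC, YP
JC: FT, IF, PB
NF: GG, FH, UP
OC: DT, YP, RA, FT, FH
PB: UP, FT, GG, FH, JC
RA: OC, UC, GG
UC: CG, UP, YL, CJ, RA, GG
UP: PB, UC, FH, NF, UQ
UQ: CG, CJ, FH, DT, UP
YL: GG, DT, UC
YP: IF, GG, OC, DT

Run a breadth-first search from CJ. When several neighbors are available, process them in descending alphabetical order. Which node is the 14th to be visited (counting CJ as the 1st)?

Visit CJ; enqueue UQ, UC, GG, FT, FH, CG → queue [UQ, UC, GG, FT, FH, CG]
Visit UQ; enqueue UP, DT → queue [UC, GG, FT, FH, CG, UP, DT]
Visit UC; enqueue YL, RA → queue [GG, FT, FH, CG, UP, DT, YL, RA]
Visit GG; enqueue YP, PB, NF → queue [FT, FH, CG, UP, DT, YL, RA, YP, PB, NF]
Visit FT; enqueue OC, JC → queue [FH, CG, UP, DT, YL, RA, YP, PB, NF, OC, JC]
Visit FH → queue [CG, UP, DT, YL, RA, YP, PB, NF, OC, JC]
Visit CG → queue [UP, DT, YL, RA, YP, PB, NF, OC, JC]
Visit UP → queue [DT, YL, RA, YP, PB, NF, OC, JC]
Visit DT → queue [YL, RA, YP, PB, NF, OC, JC]
Visit YL → queue [RA, YP, PB, NF, OC, JC]
Visit RA → queue [YP, PB, NF, OC, JC]
Visit YP; enqueue IF → queue [PB, NF, OC, JC, IF]
Visit PB → queue [NF, OC, JC, IF]
Visit NF → queue [OC, JC, IF]
Visit OC → queue [JC, IF]
Visit JC → queue [IF]
Visit IF → queue []

Visit order: CJ, UQ, UC, GG, FT, FH, CG, UP, DT, YL, RA, YP, PB, NF, OC, JC, IF

NF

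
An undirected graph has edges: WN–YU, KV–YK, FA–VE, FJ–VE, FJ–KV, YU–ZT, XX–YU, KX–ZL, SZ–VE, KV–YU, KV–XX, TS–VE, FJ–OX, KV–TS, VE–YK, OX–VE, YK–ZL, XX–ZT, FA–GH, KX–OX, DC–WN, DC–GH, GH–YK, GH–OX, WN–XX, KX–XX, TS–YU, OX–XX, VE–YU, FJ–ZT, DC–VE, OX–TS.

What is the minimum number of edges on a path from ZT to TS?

2

Level 0: ZT
Level 1: FJ, XX, YU
Level 2: KV, KX, OX, TS, VE, WN
Level 3: DC, FA, GH, SZ, YK, ZL
TS first appears at level 2.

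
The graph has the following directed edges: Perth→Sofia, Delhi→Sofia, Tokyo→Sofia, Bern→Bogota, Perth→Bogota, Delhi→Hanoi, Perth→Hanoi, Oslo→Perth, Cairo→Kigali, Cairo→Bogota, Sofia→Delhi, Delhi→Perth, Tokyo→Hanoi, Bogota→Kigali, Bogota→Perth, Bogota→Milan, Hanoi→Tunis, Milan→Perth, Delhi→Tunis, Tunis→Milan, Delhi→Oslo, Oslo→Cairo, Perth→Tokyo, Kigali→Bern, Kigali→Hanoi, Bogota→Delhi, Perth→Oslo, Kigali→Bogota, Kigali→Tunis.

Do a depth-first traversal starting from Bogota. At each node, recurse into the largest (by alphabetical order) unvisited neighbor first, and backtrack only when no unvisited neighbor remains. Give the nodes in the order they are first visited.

Bogota Perth Tokyo Sofia Delhi Tunis Milan Oslo Cairo Kigali Hanoi Bern

Visit Bogota
Bogota → Perth
Perth → Tokyo
Tokyo → Sofia
Sofia → Delhi
Delhi → Tunis
Tunis → Milan
Delhi → Oslo
Oslo → Cairo
Cairo → Kigali
Kigali → Hanoi
Kigali → Bern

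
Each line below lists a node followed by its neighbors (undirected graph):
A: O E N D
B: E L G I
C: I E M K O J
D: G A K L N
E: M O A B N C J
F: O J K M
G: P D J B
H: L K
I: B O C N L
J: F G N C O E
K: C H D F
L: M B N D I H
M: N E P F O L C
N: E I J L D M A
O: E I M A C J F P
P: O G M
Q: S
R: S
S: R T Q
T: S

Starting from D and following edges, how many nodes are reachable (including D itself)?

16

BFS from D visits: D, G, A, K, L, N, P, J, B, O, E, C, H, F, M, I
Reachable nodes: 16 of 20 total.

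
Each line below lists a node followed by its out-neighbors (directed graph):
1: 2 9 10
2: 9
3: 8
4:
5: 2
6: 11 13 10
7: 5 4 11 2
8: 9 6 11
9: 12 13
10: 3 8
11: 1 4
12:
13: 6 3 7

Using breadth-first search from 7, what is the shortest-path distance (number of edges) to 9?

2

Level 0: 7
Level 1: 2, 4, 5, 11
Level 2: 1, 9
Level 3: 10, 12, 13
Level 4: 3, 6, 8
9 first appears at level 2.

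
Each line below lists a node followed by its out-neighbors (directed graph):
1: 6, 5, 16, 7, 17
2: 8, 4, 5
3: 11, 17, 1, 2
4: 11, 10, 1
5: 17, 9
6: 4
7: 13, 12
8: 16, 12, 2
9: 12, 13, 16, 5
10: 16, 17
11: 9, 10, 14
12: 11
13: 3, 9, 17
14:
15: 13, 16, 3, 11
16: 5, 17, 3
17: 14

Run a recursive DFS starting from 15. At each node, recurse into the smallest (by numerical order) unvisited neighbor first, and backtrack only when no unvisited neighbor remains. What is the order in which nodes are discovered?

Visit 15
15 → 3
3 → 1
1 → 5
5 → 9
9 → 12
12 → 11
11 → 10
10 → 16
16 → 17
17 → 14
9 → 13
1 → 6
6 → 4
1 → 7
3 → 2
2 → 8

15 → 3 → 1 → 5 → 9 → 12 → 11 → 10 → 16 → 17 → 14 → 13 → 6 → 4 → 7 → 2 → 8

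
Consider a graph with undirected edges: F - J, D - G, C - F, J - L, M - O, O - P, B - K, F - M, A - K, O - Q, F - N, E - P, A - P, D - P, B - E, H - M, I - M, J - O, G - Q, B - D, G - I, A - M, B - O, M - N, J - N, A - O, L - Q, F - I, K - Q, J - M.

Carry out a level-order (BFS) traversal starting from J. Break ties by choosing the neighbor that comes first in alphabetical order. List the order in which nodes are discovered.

J, F, L, M, N, O, C, I, Q, A, H, B, P, G, K, D, E

Visit J; enqueue F, L, M, N, O → queue [F, L, M, N, O]
Visit F; enqueue C, I → queue [L, M, N, O, C, I]
Visit L; enqueue Q → queue [M, N, O, C, I, Q]
Visit M; enqueue A, H → queue [N, O, C, I, Q, A, H]
Visit N → queue [O, C, I, Q, A, H]
Visit O; enqueue B, P → queue [C, I, Q, A, H, B, P]
Visit C → queue [I, Q, A, H, B, P]
Visit I; enqueue G → queue [Q, A, H, B, P, G]
Visit Q; enqueue K → queue [A, H, B, P, G, K]
Visit A → queue [H, B, P, G, K]
Visit H → queue [B, P, G, K]
Visit B; enqueue D, E → queue [P, G, K, D, E]
Visit P → queue [G, K, D, E]
Visit G → queue [K, D, E]
Visit K → queue [D, E]
Visit D → queue [E]
Visit E → queue []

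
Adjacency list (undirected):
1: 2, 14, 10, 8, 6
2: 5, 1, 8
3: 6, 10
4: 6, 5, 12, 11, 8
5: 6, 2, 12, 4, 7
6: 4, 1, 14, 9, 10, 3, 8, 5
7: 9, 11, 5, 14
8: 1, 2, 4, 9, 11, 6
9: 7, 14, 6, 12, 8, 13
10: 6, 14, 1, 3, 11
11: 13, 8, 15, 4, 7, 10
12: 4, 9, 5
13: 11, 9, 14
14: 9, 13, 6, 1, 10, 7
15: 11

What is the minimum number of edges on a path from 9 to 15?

Level 0: 9
Level 1: 6, 7, 8, 12, 13, 14
Level 2: 1, 2, 3, 4, 5, 10, 11
Level 3: 15
15 first appears at level 3.

3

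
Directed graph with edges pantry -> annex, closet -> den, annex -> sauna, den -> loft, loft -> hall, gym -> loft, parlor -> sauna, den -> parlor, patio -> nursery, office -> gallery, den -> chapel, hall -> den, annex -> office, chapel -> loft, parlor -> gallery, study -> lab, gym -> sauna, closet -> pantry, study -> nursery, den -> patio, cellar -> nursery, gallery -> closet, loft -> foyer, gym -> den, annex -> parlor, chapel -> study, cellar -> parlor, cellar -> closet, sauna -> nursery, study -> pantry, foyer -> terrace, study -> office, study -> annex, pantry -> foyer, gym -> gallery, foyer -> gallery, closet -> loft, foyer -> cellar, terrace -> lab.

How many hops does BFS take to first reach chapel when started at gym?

2

Level 0: gym
Level 1: den, gallery, loft, sauna
Level 2: chapel, closet, foyer, hall, nursery, parlor, patio
Level 3: cellar, pantry, study, terrace
Level 4: annex, lab, office
chapel first appears at level 2.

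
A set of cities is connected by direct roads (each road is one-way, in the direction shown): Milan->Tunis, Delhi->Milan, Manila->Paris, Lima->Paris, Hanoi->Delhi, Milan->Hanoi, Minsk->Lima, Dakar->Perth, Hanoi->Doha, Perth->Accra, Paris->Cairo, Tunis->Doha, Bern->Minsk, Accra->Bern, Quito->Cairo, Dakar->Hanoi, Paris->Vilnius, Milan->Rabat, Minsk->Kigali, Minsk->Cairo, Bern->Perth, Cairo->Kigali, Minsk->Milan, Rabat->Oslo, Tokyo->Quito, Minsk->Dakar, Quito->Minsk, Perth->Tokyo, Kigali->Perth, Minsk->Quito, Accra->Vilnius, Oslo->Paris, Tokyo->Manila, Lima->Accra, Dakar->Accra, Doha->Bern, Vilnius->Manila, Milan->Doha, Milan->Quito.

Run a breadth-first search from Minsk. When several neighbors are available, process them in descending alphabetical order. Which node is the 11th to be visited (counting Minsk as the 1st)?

Doha

Visit Minsk; enqueue Quito, Milan, Lima, Kigali, Dakar, Cairo → queue [Quito, Milan, Lima, Kigali, Dakar, Cairo]
Visit Quito → queue [Milan, Lima, Kigali, Dakar, Cairo]
Visit Milan; enqueue Tunis, Rabat, Hanoi, Doha → queue [Lima, Kigali, Dakar, Cairo, Tunis, Rabat, Hanoi, Doha]
Visit Lima; enqueue Paris, Accra → queue [Kigali, Dakar, Cairo, Tunis, Rabat, Hanoi, Doha, Paris, Accra]
Visit Kigali; enqueue Perth → queue [Dakar, Cairo, Tunis, Rabat, Hanoi, Doha, Paris, Accra, Perth]
Visit Dakar → queue [Cairo, Tunis, Rabat, Hanoi, Doha, Paris, Accra, Perth]
Visit Cairo → queue [Tunis, Rabat, Hanoi, Doha, Paris, Accra, Perth]
Visit Tunis → queue [Rabat, Hanoi, Doha, Paris, Accra, Perth]
Visit Rabat; enqueue Oslo → queue [Hanoi, Doha, Paris, Accra, Perth, Oslo]
Visit Hanoi; enqueue Delhi → queue [Doha, Paris, Accra, Perth, Oslo, Delhi]
Visit Doha; enqueue Bern → queue [Paris, Accra, Perth, Oslo, Delhi, Bern]
Visit Paris; enqueue Vilnius → queue [Accra, Perth, Oslo, Delhi, Bern, Vilnius]
Visit Accra → queue [Perth, Oslo, Delhi, Bern, Vilnius]
Visit Perth; enqueue Tokyo → queue [Oslo, Delhi, Bern, Vilnius, Tokyo]
Visit Oslo → queue [Delhi, Bern, Vilnius, Tokyo]
Visit Delhi → queue [Bern, Vilnius, Tokyo]
Visit Bern → queue [Vilnius, Tokyo]
Visit Vilnius; enqueue Manila → queue [Tokyo, Manila]
Visit Tokyo → queue [Manila]
Visit Manila → queue []

Visit order: Minsk, Quito, Milan, Lima, Kigali, Dakar, Cairo, Tunis, Rabat, Hanoi, Doha, Paris, Accra, Perth, Oslo, Delhi, Bern, Vilnius, Tokyo, Manila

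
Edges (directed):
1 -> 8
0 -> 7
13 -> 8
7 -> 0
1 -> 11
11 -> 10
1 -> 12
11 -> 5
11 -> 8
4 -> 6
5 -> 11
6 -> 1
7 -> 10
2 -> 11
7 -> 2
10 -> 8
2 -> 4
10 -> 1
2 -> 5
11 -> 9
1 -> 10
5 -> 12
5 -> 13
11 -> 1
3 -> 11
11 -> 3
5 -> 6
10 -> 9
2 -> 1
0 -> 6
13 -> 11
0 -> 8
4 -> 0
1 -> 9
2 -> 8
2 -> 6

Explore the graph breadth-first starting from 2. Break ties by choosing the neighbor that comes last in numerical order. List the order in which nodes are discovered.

Visit 2; enqueue 11, 8, 6, 5, 4, 1 → queue [11, 8, 6, 5, 4, 1]
Visit 11; enqueue 10, 9, 3 → queue [8, 6, 5, 4, 1, 10, 9, 3]
Visit 8 → queue [6, 5, 4, 1, 10, 9, 3]
Visit 6 → queue [5, 4, 1, 10, 9, 3]
Visit 5; enqueue 13, 12 → queue [4, 1, 10, 9, 3, 13, 12]
Visit 4; enqueue 0 → queue [1, 10, 9, 3, 13, 12, 0]
Visit 1 → queue [10, 9, 3, 13, 12, 0]
Visit 10 → queue [9, 3, 13, 12, 0]
Visit 9 → queue [3, 13, 12, 0]
Visit 3 → queue [13, 12, 0]
Visit 13 → queue [12, 0]
Visit 12 → queue [0]
Visit 0; enqueue 7 → queue [7]
Visit 7 → queue []

2 -> 11 -> 8 -> 6 -> 5 -> 4 -> 1 -> 10 -> 9 -> 3 -> 13 -> 12 -> 0 -> 7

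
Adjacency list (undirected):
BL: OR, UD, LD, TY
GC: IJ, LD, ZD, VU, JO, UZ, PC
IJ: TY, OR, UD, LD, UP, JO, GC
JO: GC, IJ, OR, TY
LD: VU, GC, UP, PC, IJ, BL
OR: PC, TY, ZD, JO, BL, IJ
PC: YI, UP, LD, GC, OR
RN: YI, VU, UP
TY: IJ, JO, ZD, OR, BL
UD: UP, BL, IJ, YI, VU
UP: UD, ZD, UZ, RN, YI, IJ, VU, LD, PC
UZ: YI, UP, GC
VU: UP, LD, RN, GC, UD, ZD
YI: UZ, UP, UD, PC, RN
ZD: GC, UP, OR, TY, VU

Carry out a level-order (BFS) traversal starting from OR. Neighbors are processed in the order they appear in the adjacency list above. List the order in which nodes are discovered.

Visit OR; enqueue PC, TY, ZD, JO, BL, IJ → queue [PC, TY, ZD, JO, BL, IJ]
Visit PC; enqueue YI, UP, LD, GC → queue [TY, ZD, JO, BL, IJ, YI, UP, LD, GC]
Visit TY → queue [ZD, JO, BL, IJ, YI, UP, LD, GC]
Visit ZD; enqueue VU → queue [JO, BL, IJ, YI, UP, LD, GC, VU]
Visit JO → queue [BL, IJ, YI, UP, LD, GC, VU]
Visit BL; enqueue UD → queue [IJ, YI, UP, LD, GC, VU, UD]
Visit IJ → queue [YI, UP, LD, GC, VU, UD]
Visit YI; enqueue UZ, RN → queue [UP, LD, GC, VU, UD, UZ, RN]
Visit UP → queue [LD, GC, VU, UD, UZ, RN]
Visit LD → queue [GC, VU, UD, UZ, RN]
Visit GC → queue [VU, UD, UZ, RN]
Visit VU → queue [UD, UZ, RN]
Visit UD → queue [UZ, RN]
Visit UZ → queue [RN]
Visit RN → queue []

OR, PC, TY, ZD, JO, BL, IJ, YI, UP, LD, GC, VU, UD, UZ, RN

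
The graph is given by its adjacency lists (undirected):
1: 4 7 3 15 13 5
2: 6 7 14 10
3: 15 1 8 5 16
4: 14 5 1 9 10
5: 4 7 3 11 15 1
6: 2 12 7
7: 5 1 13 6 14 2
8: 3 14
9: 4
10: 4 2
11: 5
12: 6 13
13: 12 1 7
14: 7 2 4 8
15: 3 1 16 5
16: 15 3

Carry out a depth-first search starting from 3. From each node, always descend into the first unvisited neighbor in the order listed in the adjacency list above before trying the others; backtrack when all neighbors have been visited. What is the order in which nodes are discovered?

3, 15, 1, 4, 14, 7, 5, 11, 13, 12, 6, 2, 10, 8, 9, 16

Visit 3
3 → 15
15 → 1
1 → 4
4 → 14
14 → 7
7 → 5
5 → 11
7 → 13
13 → 12
12 → 6
6 → 2
2 → 10
14 → 8
4 → 9
15 → 16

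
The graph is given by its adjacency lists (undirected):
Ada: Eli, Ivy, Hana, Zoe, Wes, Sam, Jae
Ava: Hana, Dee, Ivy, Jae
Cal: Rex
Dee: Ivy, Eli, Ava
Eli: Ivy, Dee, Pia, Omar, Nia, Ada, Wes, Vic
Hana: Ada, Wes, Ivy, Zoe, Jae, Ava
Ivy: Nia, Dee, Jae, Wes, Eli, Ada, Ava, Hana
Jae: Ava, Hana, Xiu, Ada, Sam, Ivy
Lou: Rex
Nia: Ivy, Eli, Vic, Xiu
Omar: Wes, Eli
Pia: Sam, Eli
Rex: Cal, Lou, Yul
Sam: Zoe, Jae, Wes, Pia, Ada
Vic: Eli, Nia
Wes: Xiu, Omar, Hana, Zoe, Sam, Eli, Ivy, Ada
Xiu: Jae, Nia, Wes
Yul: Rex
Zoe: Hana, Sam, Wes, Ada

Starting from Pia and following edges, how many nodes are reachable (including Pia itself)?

15

BFS from Pia visits: Pia, Sam, Eli, Zoe, Jae, Wes, Ada, Ivy, Dee, Omar, Nia, Vic, Hana, Ava, Xiu
Reachable nodes: 15 of 19 total.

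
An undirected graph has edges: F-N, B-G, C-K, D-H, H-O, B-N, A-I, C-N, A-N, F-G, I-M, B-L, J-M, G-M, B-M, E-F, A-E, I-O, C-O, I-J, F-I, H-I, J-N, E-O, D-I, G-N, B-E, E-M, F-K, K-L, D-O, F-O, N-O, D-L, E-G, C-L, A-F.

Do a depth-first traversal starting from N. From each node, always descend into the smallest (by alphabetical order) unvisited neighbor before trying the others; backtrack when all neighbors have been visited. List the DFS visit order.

N -> A -> E -> B -> G -> F -> I -> D -> H -> O -> C -> K -> L -> J -> M

Visit N
N → A
A → E
E → B
B → G
G → F
F → I
I → D
D → H
H → O
O → C
C → K
K → L
I → J
J → M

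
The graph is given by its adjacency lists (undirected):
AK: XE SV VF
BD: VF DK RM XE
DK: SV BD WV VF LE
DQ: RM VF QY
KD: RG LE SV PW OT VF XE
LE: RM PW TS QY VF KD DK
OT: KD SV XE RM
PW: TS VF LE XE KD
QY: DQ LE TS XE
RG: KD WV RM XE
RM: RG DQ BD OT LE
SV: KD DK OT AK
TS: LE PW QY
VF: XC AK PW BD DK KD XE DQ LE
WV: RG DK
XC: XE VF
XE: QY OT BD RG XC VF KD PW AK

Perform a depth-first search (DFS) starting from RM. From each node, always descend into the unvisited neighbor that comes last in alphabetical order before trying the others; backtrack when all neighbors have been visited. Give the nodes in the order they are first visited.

RM, RG, XE, XC, VF, PW, TS, QY, LE, KD, SV, OT, DK, WV, BD, AK, DQ

Visit RM
RM → RG
RG → XE
XE → XC
XC → VF
VF → PW
PW → TS
TS → QY
QY → LE
LE → KD
KD → SV
SV → OT
SV → DK
DK → WV
DK → BD
SV → AK
QY → DQ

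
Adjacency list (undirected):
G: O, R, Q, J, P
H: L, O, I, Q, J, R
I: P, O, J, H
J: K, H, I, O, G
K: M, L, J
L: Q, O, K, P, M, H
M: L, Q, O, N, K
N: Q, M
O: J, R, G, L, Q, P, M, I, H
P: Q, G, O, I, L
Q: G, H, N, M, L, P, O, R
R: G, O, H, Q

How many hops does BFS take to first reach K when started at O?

2

Level 0: O
Level 1: G, H, I, J, L, M, P, Q, R
Level 2: K, N
K first appears at level 2.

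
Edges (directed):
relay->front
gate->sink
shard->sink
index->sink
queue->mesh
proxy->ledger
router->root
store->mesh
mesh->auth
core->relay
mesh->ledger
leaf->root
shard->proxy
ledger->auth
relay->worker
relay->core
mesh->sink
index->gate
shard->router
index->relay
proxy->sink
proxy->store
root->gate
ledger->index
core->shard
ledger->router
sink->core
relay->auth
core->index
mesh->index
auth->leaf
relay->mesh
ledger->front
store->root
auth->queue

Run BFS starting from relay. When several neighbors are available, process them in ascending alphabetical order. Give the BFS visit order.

Visit relay; enqueue auth, core, front, mesh, worker → queue [auth, core, front, mesh, worker]
Visit auth; enqueue leaf, queue → queue [core, front, mesh, worker, leaf, queue]
Visit core; enqueue index, shard → queue [front, mesh, worker, leaf, queue, index, shard]
Visit front → queue [mesh, worker, leaf, queue, index, shard]
Visit mesh; enqueue ledger, sink → queue [worker, leaf, queue, index, shard, ledger, sink]
Visit worker → queue [leaf, queue, index, shard, ledger, sink]
Visit leaf; enqueue root → queue [queue, index, shard, ledger, sink, root]
Visit queue → queue [index, shard, ledger, sink, root]
Visit index; enqueue gate → queue [shard, ledger, sink, root, gate]
Visit shard; enqueue proxy, router → queue [ledger, sink, root, gate, proxy, router]
Visit ledger → queue [sink, root, gate, proxy, router]
Visit sink → queue [root, gate, proxy, router]
Visit root → queue [gate, proxy, router]
Visit gate → queue [proxy, router]
Visit proxy; enqueue store → queue [router, store]
Visit router → queue [store]
Visit store → queue []

relay auth core front mesh worker leaf queue index shard ledger sink root gate proxy router store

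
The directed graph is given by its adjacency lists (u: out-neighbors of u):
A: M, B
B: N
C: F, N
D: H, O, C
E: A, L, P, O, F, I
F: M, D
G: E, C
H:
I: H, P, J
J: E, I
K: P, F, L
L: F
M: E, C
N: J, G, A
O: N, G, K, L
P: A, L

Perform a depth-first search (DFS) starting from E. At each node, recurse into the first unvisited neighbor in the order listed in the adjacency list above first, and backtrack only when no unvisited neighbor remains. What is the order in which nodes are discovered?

E, A, M, C, F, D, H, O, N, J, I, P, L, G, K, B

Visit E
E → A
A → M
M → C
C → F
F → D
D → H
D → O
O → N
N → J
J → I
I → P
P → L
N → G
O → K
A → B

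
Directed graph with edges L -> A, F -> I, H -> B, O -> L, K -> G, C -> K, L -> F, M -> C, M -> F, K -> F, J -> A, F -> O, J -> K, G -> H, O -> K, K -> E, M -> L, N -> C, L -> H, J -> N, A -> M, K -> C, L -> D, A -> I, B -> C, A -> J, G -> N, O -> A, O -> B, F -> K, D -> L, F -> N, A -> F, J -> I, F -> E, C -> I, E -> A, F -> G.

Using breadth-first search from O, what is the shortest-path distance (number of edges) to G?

Level 0: O
Level 1: A, B, K, L
Level 2: C, D, E, F, G, H, I, J, M
Level 3: N
G first appears at level 2.

2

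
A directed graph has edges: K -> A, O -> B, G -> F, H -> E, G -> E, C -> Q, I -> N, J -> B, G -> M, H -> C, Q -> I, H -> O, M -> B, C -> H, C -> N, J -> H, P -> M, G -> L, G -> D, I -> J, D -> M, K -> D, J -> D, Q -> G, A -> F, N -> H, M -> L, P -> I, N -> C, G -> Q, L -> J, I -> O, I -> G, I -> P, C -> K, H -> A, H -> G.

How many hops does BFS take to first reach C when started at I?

Level 0: I
Level 1: G, J, N, O, P
Level 2: B, C, D, E, F, H, L, M, Q
Level 3: A, K
C first appears at level 2.

2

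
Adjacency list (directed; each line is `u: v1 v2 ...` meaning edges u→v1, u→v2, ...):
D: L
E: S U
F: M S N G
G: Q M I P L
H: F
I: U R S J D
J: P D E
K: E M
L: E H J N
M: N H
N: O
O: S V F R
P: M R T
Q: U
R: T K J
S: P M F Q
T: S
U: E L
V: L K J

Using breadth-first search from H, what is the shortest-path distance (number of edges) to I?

3

Level 0: H
Level 1: F
Level 2: G, M, N, S
Level 3: I, L, O, P, Q
Level 4: D, E, J, R, T, U, V
Level 5: K
I first appears at level 3.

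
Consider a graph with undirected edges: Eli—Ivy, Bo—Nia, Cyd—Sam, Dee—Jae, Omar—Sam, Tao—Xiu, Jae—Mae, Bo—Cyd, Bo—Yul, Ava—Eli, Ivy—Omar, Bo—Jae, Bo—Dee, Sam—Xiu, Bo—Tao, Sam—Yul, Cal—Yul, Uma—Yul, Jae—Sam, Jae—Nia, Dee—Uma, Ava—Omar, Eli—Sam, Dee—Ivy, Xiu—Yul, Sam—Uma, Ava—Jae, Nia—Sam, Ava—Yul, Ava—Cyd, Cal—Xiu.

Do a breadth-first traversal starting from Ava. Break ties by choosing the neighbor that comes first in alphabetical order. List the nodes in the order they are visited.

Ava → Cyd → Eli → Jae → Omar → Yul → Bo → Sam → Ivy → Dee → Mae → Nia → Cal → Uma → Xiu → Tao

Visit Ava; enqueue Cyd, Eli, Jae, Omar, Yul → queue [Cyd, Eli, Jae, Omar, Yul]
Visit Cyd; enqueue Bo, Sam → queue [Eli, Jae, Omar, Yul, Bo, Sam]
Visit Eli; enqueue Ivy → queue [Jae, Omar, Yul, Bo, Sam, Ivy]
Visit Jae; enqueue Dee, Mae, Nia → queue [Omar, Yul, Bo, Sam, Ivy, Dee, Mae, Nia]
Visit Omar → queue [Yul, Bo, Sam, Ivy, Dee, Mae, Nia]
Visit Yul; enqueue Cal, Uma, Xiu → queue [Bo, Sam, Ivy, Dee, Mae, Nia, Cal, Uma, Xiu]
Visit Bo; enqueue Tao → queue [Sam, Ivy, Dee, Mae, Nia, Cal, Uma, Xiu, Tao]
Visit Sam → queue [Ivy, Dee, Mae, Nia, Cal, Uma, Xiu, Tao]
Visit Ivy → queue [Dee, Mae, Nia, Cal, Uma, Xiu, Tao]
Visit Dee → queue [Mae, Nia, Cal, Uma, Xiu, Tao]
Visit Mae → queue [Nia, Cal, Uma, Xiu, Tao]
Visit Nia → queue [Cal, Uma, Xiu, Tao]
Visit Cal → queue [Uma, Xiu, Tao]
Visit Uma → queue [Xiu, Tao]
Visit Xiu → queue [Tao]
Visit Tao → queue []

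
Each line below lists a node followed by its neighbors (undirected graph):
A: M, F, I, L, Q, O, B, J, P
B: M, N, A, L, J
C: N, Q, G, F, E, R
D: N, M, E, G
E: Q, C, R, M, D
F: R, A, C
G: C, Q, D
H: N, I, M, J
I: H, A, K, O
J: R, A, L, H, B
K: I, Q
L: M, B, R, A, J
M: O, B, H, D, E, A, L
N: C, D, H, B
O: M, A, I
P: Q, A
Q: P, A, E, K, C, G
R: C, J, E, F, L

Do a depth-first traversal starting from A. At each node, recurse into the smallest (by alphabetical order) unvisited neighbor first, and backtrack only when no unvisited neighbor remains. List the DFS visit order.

Visit A
A → B
B → J
J → H
H → I
I → K
K → Q
Q → C
C → E
E → D
D → G
D → M
M → L
L → R
R → F
M → O
D → N
Q → P

A -> B -> J -> H -> I -> K -> Q -> C -> E -> D -> G -> M -> L -> R -> F -> O -> N -> P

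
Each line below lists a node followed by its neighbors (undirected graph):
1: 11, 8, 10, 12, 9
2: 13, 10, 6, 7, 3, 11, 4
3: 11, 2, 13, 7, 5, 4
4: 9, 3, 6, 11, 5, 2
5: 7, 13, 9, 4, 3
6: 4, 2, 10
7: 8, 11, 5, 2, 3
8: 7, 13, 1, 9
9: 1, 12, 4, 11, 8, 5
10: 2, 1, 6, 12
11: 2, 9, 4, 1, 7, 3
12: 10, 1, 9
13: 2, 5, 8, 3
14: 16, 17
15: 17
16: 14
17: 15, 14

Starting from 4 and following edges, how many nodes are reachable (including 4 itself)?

BFS from 4 visits: 4, 9, 3, 6, 11, 5, 2, 1, 12, 8, 13, 7, 10
Reachable nodes: 13 of 17 total.

13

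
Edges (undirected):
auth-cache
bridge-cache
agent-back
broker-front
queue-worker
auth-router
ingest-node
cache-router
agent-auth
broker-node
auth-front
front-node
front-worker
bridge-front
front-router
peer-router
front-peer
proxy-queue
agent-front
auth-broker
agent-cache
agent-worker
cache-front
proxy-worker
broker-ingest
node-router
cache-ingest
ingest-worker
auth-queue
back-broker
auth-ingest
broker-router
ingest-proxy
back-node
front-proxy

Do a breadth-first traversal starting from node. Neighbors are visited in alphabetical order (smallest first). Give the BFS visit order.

node -> back -> broker -> front -> ingest -> router -> agent -> auth -> bridge -> cache -> peer -> proxy -> worker -> queue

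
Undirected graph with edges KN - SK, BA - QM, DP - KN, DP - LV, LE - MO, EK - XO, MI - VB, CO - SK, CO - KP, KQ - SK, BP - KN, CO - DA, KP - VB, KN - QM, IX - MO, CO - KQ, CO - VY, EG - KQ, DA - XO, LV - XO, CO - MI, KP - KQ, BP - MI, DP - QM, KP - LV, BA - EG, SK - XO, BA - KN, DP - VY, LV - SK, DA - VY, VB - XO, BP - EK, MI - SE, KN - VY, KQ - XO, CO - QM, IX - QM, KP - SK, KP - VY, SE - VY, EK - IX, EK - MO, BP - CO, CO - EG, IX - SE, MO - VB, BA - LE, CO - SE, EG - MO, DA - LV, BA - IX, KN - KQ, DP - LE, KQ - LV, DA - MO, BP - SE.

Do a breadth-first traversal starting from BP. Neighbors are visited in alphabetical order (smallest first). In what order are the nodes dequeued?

BP, CO, EK, KN, MI, SE, DA, EG, KP, KQ, QM, SK, VY, IX, MO, XO, BA, DP, VB, LV, LE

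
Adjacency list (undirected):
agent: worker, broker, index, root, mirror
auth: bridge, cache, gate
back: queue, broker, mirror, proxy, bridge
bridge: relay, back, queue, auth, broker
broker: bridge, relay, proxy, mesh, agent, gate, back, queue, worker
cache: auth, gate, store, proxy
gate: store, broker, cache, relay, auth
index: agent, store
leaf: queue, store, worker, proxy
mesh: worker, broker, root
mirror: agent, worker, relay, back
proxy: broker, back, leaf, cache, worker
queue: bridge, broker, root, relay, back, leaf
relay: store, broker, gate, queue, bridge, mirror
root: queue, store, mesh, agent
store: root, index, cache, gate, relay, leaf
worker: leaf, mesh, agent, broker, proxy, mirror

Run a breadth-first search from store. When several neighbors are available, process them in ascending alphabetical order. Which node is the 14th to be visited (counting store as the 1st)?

bridge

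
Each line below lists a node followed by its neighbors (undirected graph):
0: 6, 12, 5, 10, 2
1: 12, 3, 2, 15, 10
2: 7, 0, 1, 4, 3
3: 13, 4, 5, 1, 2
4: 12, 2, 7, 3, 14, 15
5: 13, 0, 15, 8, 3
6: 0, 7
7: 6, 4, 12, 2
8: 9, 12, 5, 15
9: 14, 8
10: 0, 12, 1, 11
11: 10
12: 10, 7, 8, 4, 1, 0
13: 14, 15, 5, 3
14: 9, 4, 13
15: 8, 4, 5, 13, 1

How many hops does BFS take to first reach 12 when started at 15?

2

Level 0: 15
Level 1: 1, 4, 5, 8, 13
Level 2: 0, 2, 3, 7, 9, 10, 12, 14
Level 3: 6, 11
12 first appears at level 2.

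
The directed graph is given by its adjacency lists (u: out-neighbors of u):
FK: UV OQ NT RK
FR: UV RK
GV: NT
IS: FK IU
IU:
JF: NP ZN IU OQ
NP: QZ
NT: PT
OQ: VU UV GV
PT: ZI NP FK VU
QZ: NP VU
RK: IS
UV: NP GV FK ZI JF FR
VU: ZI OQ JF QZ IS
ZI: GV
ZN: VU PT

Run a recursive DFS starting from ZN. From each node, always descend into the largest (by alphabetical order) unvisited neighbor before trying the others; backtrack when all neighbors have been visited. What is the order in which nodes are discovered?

Visit ZN
ZN → VU
VU → ZI
ZI → GV
GV → NT
NT → PT
PT → NP
NP → QZ
PT → FK
FK → UV
UV → JF
JF → OQ
JF → IU
UV → FR
FR → RK
RK → IS

ZN -> VU -> ZI -> GV -> NT -> PT -> NP -> QZ -> FK -> UV -> JF -> OQ -> IU -> FR -> RK -> IS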